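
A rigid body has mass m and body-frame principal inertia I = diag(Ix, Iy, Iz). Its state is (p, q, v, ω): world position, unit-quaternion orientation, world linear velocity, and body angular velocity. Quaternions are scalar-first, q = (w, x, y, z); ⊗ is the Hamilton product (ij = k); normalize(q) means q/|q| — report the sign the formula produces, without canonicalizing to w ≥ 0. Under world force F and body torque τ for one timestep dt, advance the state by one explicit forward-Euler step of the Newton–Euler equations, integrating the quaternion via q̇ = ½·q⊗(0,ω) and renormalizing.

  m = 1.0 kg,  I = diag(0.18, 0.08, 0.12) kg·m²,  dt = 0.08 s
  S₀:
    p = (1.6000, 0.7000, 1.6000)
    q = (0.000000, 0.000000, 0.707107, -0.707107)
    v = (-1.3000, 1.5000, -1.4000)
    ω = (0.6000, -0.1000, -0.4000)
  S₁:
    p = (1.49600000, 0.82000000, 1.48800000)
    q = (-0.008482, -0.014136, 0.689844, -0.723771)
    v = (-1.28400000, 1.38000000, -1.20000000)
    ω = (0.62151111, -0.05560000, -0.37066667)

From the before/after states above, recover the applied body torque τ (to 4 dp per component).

Δω = ω₁−ω₀ = (0.02151111, 0.04440000, 0.02933333)
precession coupling = (0.0016, -0.0144, 0.0060)
τ = I·(Δω/dt) + ω₀×(Iω₀) = (0.0500, 0.0300, 0.0500)

τ = (0.0500, 0.0300, 0.0500)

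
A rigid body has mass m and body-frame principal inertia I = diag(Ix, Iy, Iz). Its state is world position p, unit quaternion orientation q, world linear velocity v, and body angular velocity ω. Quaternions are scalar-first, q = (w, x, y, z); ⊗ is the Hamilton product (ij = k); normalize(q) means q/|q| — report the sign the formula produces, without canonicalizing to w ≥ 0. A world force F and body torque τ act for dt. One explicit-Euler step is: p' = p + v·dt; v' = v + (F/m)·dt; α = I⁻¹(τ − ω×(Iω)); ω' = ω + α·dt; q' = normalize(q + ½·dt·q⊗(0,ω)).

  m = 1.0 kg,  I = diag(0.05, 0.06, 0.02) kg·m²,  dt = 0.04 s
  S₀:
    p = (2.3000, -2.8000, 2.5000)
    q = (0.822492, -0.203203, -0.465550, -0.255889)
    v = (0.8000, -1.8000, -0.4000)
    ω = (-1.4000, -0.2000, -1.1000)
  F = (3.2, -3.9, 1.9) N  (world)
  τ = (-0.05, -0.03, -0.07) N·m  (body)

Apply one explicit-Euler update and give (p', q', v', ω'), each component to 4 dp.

precession coupling ω×(Iω) = (-0.0088, 0.0462, 0.0028)
α = I⁻¹(τ − ω×Iω) = (-0.8240, -1.2700, -3.6400)
ω' = ω + α·dt = (-1.4330, -0.2508, -1.2456)
2q̇ = q⊗(0,ω) = (-0.6590721, -0.6905616, -0.0297771, -1.5158706)
q' = normalize(q + ½dt·q⊗(0,ω)) = (0.8088, -0.2169, -0.4658, -0.2860)
p + v·dt = (2.3320, -2.8720, 2.4840)
v + (F/m)dt = (0.9280, -1.9560, -0.3240)

p' = (2.3320, -2.8720, 2.4840)
q' = (0.8088, -0.2169, -0.4658, -0.2860)
v' = (0.9280, -1.9560, -0.3240)
ω' = (-1.4330, -0.2508, -1.2456)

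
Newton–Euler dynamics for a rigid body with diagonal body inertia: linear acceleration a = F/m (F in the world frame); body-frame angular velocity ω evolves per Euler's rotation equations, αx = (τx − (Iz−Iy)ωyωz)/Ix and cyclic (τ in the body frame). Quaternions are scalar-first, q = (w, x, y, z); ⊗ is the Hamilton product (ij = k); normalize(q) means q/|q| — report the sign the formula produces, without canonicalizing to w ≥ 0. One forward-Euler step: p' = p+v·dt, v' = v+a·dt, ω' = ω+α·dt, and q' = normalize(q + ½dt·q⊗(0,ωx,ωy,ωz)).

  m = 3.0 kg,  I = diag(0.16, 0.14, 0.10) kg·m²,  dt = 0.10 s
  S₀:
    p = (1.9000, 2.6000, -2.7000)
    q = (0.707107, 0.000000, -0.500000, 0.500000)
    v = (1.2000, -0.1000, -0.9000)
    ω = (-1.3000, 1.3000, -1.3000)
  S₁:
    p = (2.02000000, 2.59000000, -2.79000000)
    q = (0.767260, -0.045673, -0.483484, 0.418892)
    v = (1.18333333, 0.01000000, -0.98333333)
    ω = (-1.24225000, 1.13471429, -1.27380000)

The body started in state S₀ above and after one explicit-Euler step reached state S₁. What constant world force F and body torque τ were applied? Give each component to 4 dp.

ω₁ − ω₀ = (0.05775000, -0.16528571, 0.02620000)
I·α + gyro = (0.1600, -0.1300, 0.0600)
velocity change Δv = (-0.01666667, 0.11000000, -0.08333333)
m·(v₁−v₀)/dt = (-0.5000, 3.3000, -2.5000)

F = (-0.5000, 3.3000, -2.5000)
τ = (0.1600, -0.1300, 0.0600)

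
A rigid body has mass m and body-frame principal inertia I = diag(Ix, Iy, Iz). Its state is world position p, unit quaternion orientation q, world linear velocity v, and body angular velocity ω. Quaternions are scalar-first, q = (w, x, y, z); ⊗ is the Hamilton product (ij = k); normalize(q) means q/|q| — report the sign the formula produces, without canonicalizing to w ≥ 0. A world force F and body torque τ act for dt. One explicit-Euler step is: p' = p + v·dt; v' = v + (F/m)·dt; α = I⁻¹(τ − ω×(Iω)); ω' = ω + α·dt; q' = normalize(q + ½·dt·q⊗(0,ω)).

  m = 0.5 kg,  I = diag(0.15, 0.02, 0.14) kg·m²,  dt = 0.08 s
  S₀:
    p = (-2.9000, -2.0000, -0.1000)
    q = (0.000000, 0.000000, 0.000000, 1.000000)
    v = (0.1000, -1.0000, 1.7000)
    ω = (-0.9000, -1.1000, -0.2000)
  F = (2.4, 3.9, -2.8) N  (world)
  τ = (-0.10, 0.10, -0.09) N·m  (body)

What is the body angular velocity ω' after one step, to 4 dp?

ω' = (-0.9674, -0.7072, -0.1779)

precession coupling ω×(Iω) = (0.0264, 0.0018, -0.1287)
angular accel α = (-0.8427, 4.9100, 0.2764)
ω' = ω + α·dt = (-0.9674, -0.7072, -0.1779)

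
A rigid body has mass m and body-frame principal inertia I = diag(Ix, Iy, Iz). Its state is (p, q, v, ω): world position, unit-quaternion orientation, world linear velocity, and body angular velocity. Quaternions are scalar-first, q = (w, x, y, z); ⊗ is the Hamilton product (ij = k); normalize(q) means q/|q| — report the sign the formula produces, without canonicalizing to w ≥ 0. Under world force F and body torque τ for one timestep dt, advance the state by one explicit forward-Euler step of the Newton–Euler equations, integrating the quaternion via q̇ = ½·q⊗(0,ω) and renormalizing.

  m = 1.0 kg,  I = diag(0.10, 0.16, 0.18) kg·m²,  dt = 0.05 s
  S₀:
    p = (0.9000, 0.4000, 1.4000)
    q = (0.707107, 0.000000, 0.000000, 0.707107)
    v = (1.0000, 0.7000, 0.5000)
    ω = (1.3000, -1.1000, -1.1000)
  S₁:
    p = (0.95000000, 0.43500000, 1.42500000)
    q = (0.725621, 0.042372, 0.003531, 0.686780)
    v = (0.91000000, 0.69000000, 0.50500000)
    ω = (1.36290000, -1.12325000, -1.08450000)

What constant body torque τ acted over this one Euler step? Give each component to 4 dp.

rate change Δω = (0.06290000, -0.02325000, 0.01550000)
precession coupling = (0.0242, 0.1144, -0.0858)
I·α + gyro = (0.1500, 0.0400, -0.0300)

τ = (0.1500, 0.0400, -0.0300)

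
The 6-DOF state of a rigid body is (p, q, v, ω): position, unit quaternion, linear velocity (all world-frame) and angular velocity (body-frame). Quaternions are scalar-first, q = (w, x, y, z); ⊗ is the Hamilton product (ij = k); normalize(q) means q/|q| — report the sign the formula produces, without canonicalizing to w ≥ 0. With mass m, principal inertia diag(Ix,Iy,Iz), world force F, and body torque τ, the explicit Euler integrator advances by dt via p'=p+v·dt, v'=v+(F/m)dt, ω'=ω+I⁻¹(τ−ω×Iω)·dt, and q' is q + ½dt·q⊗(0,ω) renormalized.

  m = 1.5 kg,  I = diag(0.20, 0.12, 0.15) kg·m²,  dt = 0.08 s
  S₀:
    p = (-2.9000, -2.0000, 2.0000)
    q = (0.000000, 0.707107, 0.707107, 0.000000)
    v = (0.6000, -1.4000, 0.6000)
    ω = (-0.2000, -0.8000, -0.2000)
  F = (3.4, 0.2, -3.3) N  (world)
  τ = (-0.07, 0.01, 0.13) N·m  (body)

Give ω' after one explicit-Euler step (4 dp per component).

α = I⁻¹(τ − ω×Iω) = (-0.3740, 0.0667, 0.9520)
ω' = ω + α·dt = (-0.2299, -0.7947, -0.1238)

ω' = (-0.2299, -0.7947, -0.1238)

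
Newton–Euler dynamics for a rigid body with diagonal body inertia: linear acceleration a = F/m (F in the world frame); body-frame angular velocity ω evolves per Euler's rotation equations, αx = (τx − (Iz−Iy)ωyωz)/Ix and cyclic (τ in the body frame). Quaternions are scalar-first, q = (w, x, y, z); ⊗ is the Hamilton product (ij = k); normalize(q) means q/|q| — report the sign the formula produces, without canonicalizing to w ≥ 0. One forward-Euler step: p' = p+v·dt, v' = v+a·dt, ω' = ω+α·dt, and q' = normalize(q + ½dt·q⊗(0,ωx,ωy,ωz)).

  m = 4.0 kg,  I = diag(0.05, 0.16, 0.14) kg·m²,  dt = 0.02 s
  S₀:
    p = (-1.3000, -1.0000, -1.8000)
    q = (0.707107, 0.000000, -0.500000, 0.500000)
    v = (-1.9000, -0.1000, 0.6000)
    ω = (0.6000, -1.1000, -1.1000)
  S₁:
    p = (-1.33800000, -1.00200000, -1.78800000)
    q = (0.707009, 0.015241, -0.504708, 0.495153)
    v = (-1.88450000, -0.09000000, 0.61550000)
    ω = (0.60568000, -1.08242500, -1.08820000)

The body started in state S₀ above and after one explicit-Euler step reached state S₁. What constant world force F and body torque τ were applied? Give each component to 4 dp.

F = (3.1000, 2.0000, 3.1000)
τ = (-0.0100, 0.2000, 0.0100)

Δv = v₁−v₀ = (0.01550000, 0.01000000, 0.01550000)
applied force F = (3.1000, 2.0000, 3.1000)
ω₁ − ω₀ = (0.00568000, 0.01757500, 0.01180000)
applied torque τ = (-0.0100, 0.2000, 0.0100)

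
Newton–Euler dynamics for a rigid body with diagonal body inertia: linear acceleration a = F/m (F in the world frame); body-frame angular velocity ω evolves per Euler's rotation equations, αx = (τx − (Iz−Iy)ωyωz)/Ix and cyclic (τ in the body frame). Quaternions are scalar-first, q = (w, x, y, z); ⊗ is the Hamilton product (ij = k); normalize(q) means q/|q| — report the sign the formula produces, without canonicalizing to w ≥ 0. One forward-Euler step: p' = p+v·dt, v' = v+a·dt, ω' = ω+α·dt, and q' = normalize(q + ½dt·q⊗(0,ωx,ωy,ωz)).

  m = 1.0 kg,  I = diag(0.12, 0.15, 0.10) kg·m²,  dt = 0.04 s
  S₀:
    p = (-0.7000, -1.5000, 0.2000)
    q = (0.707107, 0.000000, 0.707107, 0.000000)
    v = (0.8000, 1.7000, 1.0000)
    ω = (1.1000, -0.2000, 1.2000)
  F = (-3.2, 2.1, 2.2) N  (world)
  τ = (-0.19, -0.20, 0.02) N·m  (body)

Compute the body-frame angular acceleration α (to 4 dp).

ω×(Iω) gyroscopic = (0.0120, 0.0264, -0.0066)
(τ − ω×Iω)/I = (-1.6833, -1.5093, 0.2660)

α = (-1.6833, -1.5093, 0.2660)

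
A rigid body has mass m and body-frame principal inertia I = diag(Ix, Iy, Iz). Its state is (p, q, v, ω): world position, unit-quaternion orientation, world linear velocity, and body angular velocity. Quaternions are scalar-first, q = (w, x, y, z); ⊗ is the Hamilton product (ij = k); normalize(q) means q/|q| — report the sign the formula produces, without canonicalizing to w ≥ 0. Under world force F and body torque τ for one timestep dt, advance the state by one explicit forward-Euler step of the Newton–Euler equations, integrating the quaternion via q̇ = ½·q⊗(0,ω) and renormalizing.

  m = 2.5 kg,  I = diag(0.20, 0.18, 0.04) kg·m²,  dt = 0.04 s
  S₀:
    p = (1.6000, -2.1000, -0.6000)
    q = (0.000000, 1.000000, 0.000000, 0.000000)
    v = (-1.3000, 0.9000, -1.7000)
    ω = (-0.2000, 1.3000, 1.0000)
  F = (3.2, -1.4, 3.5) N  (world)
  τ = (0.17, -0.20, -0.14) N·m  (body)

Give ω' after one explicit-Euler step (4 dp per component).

gyro term ω×Iω = (-0.1820, -0.0320, 0.0052)
angular accel α = (1.7600, -0.9333, -3.6300)
new body rate ω' = (-0.1296, 1.2627, 0.8548)

ω' = (-0.1296, 1.2627, 0.8548)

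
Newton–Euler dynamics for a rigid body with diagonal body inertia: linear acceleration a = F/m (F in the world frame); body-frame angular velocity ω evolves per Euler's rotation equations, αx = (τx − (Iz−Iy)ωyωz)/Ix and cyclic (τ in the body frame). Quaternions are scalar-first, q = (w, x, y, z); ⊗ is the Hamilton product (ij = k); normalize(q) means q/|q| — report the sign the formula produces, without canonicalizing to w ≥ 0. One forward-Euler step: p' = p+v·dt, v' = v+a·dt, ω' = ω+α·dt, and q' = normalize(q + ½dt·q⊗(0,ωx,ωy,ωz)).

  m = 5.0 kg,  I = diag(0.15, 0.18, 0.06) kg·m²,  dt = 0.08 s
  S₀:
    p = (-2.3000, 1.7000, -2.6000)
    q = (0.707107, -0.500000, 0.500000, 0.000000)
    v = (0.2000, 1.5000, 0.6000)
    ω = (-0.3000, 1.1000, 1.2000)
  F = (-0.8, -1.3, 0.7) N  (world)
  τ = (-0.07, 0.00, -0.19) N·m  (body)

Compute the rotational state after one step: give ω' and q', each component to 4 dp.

ω' = (-0.2529, 1.1144, 0.9599)
q' = (0.6776, -0.4834, 0.5539, 0.0179)

gyro term ω×Iω = (-0.1584, -0.0324, -0.0099)
angular accel α = (0.5893, 0.1800, -3.0017)
ω' = ω + α·dt = (-0.2529, 1.1144, 0.9599)
q⊗(0,ω) = (-0.7000000, 0.3878679, 1.3778177, 0.4485284)
updated quaternion q' = (0.6776, -0.4834, 0.5539, 0.0179)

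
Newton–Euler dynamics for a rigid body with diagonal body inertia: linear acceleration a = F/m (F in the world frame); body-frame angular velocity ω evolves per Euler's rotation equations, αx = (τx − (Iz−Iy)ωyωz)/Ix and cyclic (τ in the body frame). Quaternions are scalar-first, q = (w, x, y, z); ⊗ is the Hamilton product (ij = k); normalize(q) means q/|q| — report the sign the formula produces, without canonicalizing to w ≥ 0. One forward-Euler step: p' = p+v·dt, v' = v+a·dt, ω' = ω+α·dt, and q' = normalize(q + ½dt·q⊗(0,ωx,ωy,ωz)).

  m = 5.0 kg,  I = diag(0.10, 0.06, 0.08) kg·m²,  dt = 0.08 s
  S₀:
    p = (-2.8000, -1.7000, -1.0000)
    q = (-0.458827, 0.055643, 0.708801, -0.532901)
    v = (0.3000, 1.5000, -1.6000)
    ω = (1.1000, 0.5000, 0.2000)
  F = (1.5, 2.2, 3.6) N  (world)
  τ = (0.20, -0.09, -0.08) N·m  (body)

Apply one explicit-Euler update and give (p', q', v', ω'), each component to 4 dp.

p + v·dt = (-2.7760, -1.5800, -1.1280)
new velocity v' = (0.3240, 1.5352, -1.5424)
α = I⁻¹(τ − ω×Iω) = (1.9800, -1.5733, -0.7250)
ω + α·dt = (1.2584, 0.3741, 0.1420)
Hamilton product q⊗(0,ω) = (-0.3090276, -0.0964990, -0.8267332, -0.8436250)
q + ½dt·q⊗(0,ω), renormalized = (-0.4706, 0.0517, 0.6749, -0.5660)

p' = (-2.7760, -1.5800, -1.1280)
q' = (-0.4706, 0.0517, 0.6749, -0.5660)
v' = (0.3240, 1.5352, -1.5424)
ω' = (1.2584, 0.3741, 0.1420)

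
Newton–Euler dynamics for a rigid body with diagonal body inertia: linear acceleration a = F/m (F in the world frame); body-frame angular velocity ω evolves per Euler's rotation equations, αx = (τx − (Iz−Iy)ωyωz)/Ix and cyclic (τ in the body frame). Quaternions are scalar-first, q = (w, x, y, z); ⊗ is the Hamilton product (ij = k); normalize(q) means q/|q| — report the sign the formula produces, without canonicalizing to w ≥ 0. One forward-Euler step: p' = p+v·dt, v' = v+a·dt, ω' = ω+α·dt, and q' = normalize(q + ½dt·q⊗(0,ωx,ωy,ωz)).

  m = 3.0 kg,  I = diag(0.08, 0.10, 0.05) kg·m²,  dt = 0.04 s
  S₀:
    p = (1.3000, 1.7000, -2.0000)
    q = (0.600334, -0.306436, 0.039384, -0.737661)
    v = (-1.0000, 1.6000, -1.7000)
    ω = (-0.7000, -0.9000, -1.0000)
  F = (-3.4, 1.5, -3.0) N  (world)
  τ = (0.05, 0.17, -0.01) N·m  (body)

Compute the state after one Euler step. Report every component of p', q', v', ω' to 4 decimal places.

precession coupling ω×(Iω) = (-0.0450, 0.0210, 0.0126)
angular accel α = (1.1875, 1.4900, -0.4520)
ω' = ω + α·dt = (-0.6525, -0.8404, -1.0181)
Hamilton product q⊗(0,ω) = (-0.9167206, -1.1235127, -0.3303739, -0.2969728)
q + ½dt·q⊗(0,ω), renormalized = (0.5817, -0.3288, 0.0328, -0.7433)
a = F/m = (-1.1333, 0.5000, -1.0000)
p' = p + v·dt = (1.2600, 1.7640, -2.0680)
new velocity v' = (-1.0453, 1.6200, -1.7400)

p' = (1.2600, 1.7640, -2.0680)
q' = (0.5817, -0.3288, 0.0328, -0.7433)
v' = (-1.0453, 1.6200, -1.7400)
ω' = (-0.6525, -0.8404, -1.0181)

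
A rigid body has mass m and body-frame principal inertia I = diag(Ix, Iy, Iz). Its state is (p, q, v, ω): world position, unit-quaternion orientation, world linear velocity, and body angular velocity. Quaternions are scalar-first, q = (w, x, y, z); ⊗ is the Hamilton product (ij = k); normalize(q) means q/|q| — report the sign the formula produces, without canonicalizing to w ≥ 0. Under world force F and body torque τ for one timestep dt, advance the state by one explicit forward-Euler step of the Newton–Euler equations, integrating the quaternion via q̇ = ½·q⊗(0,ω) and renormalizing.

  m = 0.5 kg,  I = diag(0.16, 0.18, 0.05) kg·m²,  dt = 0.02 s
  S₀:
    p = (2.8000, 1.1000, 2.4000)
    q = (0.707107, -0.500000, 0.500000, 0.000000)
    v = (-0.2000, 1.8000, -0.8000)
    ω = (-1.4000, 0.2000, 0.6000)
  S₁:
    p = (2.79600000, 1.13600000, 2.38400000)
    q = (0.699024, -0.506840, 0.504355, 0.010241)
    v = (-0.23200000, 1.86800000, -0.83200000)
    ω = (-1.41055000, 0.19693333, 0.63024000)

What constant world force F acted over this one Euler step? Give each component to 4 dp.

v₁ − v₀ = (-0.03200000, 0.06800000, -0.03200000)
applied force F = (-0.8000, 1.7000, -0.8000)

F = (-0.8000, 1.7000, -0.8000)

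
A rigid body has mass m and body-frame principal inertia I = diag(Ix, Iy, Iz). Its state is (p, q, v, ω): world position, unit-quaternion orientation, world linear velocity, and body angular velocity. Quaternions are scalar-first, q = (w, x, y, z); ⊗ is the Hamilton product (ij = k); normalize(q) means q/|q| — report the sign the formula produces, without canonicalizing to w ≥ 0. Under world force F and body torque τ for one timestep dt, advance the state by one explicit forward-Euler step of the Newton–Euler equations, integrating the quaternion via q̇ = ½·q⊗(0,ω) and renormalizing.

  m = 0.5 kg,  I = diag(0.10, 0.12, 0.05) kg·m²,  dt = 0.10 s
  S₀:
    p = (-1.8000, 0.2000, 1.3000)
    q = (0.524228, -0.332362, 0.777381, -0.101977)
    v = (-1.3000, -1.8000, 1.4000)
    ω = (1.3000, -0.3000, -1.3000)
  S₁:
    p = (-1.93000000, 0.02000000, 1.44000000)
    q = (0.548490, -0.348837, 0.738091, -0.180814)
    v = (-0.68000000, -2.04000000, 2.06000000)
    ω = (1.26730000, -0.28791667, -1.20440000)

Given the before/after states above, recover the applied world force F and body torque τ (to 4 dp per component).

F = (3.1000, -1.2000, 3.3000)
τ = (-0.0600, -0.0700, 0.0400)

Δω = ω₁−ω₀ = (-0.03270000, 0.01208333, 0.09560000)
I·α + gyro = (-0.0600, -0.0700, 0.0400)
velocity change Δv = (0.62000000, -0.24000000, 0.66000000)
F = m·Δv/dt = (3.1000, -1.2000, 3.3000)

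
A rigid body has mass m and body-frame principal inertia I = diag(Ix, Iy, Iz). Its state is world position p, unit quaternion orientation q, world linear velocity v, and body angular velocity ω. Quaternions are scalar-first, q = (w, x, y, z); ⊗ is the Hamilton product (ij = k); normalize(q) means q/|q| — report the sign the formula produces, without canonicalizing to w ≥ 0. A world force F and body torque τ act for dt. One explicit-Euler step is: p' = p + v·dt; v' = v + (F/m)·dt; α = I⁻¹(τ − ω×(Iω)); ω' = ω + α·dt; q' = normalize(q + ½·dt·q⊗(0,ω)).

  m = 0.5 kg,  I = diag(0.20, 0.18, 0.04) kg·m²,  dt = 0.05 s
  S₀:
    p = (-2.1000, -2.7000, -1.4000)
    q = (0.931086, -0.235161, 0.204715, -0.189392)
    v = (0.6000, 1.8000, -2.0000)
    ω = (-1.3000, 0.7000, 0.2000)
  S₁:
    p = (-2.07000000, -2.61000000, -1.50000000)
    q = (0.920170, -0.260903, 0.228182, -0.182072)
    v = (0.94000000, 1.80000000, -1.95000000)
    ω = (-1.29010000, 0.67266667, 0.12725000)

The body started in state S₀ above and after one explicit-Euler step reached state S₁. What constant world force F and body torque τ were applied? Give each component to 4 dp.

F = (3.4000, 0.0000, 0.5000)
τ = (0.0200, -0.1400, -0.0400)

v₁ − v₀ = (0.34000000, 0.00000000, 0.05000000)
applied force F = (3.4000, 0.0000, 0.5000)
rate change Δω = (0.00990000, -0.02733333, -0.07275000)
applied torque τ = (0.0200, -0.1400, -0.0400)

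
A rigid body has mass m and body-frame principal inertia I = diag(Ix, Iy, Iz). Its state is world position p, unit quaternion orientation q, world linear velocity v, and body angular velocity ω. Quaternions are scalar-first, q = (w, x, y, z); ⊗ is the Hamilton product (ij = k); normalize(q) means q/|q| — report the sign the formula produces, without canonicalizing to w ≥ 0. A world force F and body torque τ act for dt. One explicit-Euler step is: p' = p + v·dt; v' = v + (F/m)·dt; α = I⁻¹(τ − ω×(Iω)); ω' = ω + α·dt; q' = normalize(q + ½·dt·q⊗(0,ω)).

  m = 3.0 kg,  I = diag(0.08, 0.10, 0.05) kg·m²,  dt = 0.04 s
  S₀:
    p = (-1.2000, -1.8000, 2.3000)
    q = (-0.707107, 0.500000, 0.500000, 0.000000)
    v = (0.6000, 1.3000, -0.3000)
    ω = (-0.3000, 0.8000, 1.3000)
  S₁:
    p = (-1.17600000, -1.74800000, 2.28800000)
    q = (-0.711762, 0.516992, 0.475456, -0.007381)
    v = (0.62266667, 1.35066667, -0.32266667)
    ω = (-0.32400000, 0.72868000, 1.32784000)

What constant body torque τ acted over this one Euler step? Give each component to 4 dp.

τ = (-0.1000, -0.1900, 0.0300)

rate change Δω = (-0.02400000, -0.07132000, 0.02784000)
gyro term ω₀×Iω₀ = (-0.0520, -0.0117, -0.0048)
I·α + gyro = (-0.1000, -0.1900, 0.0300)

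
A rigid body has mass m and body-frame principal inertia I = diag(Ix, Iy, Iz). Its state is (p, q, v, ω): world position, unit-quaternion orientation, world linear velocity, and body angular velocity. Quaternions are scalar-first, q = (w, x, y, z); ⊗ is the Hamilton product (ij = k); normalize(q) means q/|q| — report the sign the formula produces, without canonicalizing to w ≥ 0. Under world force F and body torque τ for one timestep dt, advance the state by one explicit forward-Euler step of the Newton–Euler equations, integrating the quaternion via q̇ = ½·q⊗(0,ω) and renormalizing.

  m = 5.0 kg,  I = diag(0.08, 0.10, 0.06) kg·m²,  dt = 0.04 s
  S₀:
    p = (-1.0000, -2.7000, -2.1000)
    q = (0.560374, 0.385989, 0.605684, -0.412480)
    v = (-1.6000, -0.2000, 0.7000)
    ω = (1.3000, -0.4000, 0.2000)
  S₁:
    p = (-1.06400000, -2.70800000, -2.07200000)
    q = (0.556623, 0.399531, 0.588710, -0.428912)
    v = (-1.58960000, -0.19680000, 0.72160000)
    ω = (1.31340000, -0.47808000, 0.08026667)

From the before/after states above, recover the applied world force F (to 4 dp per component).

velocity change Δv = (0.01040000, 0.00320000, 0.02160000)
applied force F = (1.3000, 0.4000, 2.7000)

F = (1.3000, 0.4000, 2.7000)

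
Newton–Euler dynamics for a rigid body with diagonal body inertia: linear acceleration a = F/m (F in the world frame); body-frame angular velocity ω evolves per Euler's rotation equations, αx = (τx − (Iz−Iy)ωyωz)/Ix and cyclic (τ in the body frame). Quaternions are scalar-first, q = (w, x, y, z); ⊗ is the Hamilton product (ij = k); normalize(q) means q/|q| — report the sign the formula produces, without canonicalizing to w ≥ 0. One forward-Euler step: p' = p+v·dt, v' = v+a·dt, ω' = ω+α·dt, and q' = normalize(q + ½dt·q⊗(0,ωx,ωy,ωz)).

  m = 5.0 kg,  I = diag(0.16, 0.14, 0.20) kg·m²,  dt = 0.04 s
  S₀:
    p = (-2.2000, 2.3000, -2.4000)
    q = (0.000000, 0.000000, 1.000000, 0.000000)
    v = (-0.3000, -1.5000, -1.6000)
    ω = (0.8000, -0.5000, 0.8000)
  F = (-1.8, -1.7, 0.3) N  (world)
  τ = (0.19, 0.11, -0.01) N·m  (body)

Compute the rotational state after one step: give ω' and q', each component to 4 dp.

ω' = (0.8535, -0.4613, 0.7964)
q' = (0.0100, 0.0160, 0.9997, -0.0160)

ω×(Iω) gyroscopic = (-0.0240, -0.0256, 0.0080)
α = I⁻¹(τ − ω×Iω) = (1.3375, 0.9686, -0.0900)
new body rate ω' = (0.8535, -0.4613, 0.7964)
q⊗(0,ω) = (0.5000000, 0.8000000, 0.0000000, -0.8000000)
updated quaternion q' = (0.0100, 0.0160, 0.9997, -0.0160)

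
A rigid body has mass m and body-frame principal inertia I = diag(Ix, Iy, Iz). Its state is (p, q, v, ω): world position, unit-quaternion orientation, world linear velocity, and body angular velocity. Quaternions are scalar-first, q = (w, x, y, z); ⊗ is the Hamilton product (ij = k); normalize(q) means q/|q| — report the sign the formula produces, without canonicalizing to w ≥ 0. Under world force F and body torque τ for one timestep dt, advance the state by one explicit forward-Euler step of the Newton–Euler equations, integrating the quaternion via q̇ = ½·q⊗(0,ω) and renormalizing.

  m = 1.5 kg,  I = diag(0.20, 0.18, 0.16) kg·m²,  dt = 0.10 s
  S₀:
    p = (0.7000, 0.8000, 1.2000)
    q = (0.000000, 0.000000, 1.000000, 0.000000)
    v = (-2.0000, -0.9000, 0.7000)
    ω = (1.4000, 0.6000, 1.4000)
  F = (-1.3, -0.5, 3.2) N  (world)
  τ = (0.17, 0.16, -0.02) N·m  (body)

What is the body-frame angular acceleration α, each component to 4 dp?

α = (0.9340, 0.4533, -0.0200)

gyro term ω×Iω = (-0.0168, 0.0784, -0.0168)
(τ − ω×Iω)/I = (0.9340, 0.4533, -0.0200)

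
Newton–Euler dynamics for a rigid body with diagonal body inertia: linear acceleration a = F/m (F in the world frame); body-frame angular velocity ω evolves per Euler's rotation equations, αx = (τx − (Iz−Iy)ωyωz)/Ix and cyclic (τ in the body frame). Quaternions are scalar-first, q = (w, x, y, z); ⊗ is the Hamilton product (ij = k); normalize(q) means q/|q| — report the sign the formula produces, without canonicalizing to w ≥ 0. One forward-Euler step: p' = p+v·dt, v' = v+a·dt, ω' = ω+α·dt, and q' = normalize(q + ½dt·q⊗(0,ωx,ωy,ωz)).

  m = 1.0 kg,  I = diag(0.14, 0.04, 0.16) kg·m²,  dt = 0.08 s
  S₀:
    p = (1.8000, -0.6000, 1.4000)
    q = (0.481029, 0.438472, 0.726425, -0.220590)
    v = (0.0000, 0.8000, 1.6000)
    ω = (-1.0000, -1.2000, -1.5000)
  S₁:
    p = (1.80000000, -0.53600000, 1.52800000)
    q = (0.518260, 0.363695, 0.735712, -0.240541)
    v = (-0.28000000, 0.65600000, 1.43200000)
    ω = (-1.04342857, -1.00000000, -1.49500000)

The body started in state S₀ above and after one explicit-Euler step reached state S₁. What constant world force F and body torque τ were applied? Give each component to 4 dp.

F = (-3.5000, -1.8000, -2.1000)
τ = (0.1400, 0.0700, -0.1100)

velocity change Δv = (-0.28000000, -0.14400000, -0.16800000)
applied force F = (-3.5000, -1.8000, -2.1000)
rate change Δω = (-0.04342857, 0.20000000, 0.00500000)
I·α + gyro = (0.1400, 0.0700, -0.1100)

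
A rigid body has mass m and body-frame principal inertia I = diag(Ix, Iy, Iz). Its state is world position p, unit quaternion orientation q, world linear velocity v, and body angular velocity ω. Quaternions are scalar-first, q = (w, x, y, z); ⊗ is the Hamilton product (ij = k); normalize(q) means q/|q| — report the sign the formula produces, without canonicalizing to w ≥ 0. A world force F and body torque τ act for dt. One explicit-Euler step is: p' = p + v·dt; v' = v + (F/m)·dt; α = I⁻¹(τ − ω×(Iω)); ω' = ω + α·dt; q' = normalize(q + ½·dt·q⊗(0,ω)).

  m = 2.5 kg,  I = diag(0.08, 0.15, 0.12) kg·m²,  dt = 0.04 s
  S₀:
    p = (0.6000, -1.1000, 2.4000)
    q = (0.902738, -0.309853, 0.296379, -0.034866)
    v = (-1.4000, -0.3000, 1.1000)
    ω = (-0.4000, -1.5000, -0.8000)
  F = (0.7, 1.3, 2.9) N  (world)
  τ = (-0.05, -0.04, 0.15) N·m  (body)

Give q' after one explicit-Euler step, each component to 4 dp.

q' = (0.9080, -0.3227, 0.2645, -0.0376)

2q̇ = q⊗(0,ω) = (0.2927345, -0.6504974, -1.5880430, -0.1388593)
q' = normalize(q + ½dt·q⊗(0,ω)) = (0.9080, -0.3227, 0.2645, -0.0376)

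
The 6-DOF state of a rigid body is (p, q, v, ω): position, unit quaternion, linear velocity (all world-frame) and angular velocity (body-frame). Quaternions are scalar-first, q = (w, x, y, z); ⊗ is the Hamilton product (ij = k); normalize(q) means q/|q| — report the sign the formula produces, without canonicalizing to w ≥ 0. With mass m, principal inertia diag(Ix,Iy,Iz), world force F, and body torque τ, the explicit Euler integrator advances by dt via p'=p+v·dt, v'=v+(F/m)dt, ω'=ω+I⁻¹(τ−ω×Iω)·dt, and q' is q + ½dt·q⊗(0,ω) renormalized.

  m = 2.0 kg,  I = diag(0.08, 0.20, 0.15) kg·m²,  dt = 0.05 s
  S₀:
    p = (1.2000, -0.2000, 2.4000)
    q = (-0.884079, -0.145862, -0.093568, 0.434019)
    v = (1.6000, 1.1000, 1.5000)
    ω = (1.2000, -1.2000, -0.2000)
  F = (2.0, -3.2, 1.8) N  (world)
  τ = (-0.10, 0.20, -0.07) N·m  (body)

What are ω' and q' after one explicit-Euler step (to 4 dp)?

ω×(Iω) gyroscopic = (-0.0120, 0.0168, -0.1728)
angular accel α = (-1.1000, 0.9160, 0.6853)
ω + α·dt = (1.1450, -1.1542, -0.1657)
Hamilton product q⊗(0,ω) = (0.1495566, -0.5213584, 1.5525452, 0.4641318)
updated quaternion q' = (-0.8795, -0.1588, -0.0547, 0.4452)

ω' = (1.1450, -1.1542, -0.1657)
q' = (-0.8795, -0.1588, -0.0547, 0.4452)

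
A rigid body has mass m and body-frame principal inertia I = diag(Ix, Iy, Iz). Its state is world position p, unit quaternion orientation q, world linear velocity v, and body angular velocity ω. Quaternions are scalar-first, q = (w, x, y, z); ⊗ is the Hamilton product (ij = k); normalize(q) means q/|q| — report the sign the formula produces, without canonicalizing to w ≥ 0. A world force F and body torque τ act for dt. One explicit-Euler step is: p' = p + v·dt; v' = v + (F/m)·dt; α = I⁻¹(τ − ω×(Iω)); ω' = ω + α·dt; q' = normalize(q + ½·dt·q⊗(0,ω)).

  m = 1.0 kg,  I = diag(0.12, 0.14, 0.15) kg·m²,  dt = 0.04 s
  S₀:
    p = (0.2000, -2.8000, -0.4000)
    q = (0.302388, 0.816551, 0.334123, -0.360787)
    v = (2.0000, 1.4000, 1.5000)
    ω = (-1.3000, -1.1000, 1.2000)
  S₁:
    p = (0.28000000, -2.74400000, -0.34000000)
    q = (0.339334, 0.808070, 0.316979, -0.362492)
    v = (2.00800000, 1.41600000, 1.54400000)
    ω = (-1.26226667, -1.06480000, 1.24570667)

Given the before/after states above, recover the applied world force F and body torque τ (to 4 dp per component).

v₁ − v₀ = (0.00800000, 0.01600000, 0.04400000)
applied force F = (0.2000, 0.4000, 1.1000)
ω₁ − ω₀ = (0.03773333, 0.03520000, 0.04570667)
applied torque τ = (0.1000, 0.1700, 0.2000)

F = (0.2000, 0.4000, 1.1000)
τ = (0.1000, 0.1700, 0.2000)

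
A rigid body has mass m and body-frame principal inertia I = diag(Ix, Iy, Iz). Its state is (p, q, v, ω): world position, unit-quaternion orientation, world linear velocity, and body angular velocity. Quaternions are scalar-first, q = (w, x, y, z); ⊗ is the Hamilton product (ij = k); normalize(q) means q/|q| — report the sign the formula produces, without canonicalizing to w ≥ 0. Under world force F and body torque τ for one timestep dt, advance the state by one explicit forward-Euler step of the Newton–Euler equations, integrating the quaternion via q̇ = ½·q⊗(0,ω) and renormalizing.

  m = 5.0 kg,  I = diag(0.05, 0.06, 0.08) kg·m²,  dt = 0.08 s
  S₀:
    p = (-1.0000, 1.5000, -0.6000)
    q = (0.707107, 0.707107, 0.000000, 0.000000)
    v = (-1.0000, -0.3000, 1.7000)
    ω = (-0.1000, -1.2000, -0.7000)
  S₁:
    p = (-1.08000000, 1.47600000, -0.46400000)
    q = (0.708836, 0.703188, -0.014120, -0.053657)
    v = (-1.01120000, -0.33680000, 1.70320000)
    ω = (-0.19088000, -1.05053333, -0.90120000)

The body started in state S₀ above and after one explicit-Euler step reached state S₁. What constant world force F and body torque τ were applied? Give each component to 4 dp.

Δω = ω₁−ω₀ = (-0.09088000, 0.14946667, -0.20120000)
ω₀×(Iω₀) = (0.0168, -0.0021, 0.0012)
I·α + gyro = (-0.0400, 0.1100, -0.2000)
Δv = v₁−v₀ = (-0.01120000, -0.03680000, 0.00320000)
applied force F = (-0.7000, -2.3000, 0.2000)

F = (-0.7000, -2.3000, 0.2000)
τ = (-0.0400, 0.1100, -0.2000)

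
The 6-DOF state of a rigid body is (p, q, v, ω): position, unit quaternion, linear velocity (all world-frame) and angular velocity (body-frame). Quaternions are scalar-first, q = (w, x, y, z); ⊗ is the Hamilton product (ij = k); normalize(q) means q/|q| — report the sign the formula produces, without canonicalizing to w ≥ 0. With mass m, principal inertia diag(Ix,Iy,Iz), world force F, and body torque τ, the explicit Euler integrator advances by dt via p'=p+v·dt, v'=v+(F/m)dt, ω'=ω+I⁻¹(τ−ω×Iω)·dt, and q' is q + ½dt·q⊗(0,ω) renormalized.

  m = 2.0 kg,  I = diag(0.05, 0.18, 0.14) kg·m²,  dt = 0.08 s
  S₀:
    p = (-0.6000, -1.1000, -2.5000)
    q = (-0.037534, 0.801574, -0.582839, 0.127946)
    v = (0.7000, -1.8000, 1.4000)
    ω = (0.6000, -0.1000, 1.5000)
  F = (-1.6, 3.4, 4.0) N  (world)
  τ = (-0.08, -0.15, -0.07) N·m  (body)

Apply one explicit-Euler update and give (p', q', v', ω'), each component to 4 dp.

precession coupling ω×(Iω) = (0.0060, -0.0810, -0.0078)
angular accel α = (-1.7200, -0.3833, -0.4443)
ω + α·dt = (0.4624, -0.1307, 1.4645)
q⊗(0,ω) = (-0.7311473, -0.8839843, -1.1218400, 0.2132450)
q + ½dt·q⊗(0,ω), renormalized = (-0.0666, 0.7646, -0.6264, 0.1362)
p + v·dt = (-0.5440, -1.2440, -2.3880)
v + (F/m)dt = (0.6360, -1.6640, 1.5600)

p' = (-0.5440, -1.2440, -2.3880)
q' = (-0.0666, 0.7646, -0.6264, 0.1362)
v' = (0.6360, -1.6640, 1.5600)
ω' = (0.4624, -0.1307, 1.4645)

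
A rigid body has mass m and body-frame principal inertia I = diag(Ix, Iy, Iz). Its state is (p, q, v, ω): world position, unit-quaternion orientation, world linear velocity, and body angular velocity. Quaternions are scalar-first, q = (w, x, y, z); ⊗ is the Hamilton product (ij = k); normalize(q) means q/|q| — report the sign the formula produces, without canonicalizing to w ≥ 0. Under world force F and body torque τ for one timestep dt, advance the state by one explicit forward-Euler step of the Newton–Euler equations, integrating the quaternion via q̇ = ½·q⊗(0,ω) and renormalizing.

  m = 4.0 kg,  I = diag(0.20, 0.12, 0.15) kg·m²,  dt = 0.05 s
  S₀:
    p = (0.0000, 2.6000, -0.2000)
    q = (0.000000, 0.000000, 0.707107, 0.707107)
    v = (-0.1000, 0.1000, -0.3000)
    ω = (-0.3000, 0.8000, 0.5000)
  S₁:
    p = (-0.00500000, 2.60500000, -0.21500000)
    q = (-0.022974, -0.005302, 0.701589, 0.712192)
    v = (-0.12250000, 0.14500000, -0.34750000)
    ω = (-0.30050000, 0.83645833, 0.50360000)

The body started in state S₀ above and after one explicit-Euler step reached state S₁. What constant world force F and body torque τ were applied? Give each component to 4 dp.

F = (-1.8000, 3.6000, -3.8000)
τ = (0.0100, 0.0800, 0.0300)

rate change Δω = (-0.00050000, 0.03645833, 0.00360000)
gyro term ω₀×Iω₀ = (0.0120, -0.0075, 0.0192)
applied torque τ = (0.0100, 0.0800, 0.0300)
Δv = v₁−v₀ = (-0.02250000, 0.04500000, -0.04750000)
applied force F = (-1.8000, 3.6000, -3.8000)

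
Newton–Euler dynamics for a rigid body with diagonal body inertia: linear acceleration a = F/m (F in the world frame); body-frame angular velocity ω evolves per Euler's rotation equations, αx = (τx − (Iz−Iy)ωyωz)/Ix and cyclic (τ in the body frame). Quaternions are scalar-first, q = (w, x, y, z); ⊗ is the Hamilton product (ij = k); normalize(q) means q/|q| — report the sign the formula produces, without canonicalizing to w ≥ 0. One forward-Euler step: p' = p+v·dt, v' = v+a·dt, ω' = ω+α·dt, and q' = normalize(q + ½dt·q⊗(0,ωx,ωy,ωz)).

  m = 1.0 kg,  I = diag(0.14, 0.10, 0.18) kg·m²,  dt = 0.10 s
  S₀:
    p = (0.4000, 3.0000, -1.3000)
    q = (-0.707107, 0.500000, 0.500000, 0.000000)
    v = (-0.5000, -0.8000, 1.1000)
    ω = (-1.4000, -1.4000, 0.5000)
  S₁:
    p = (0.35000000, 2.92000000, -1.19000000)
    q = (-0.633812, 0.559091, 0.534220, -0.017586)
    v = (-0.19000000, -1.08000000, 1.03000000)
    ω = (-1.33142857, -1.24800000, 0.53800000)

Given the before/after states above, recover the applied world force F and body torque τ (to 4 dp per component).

v₁ − v₀ = (0.31000000, -0.28000000, -0.07000000)
applied force F = (3.1000, -2.8000, -0.7000)
rate change Δω = (0.06857143, 0.15200000, 0.03800000)
applied torque τ = (0.0400, 0.1800, -0.0100)

F = (3.1000, -2.8000, -0.7000)
τ = (0.0400, 0.1800, -0.0100)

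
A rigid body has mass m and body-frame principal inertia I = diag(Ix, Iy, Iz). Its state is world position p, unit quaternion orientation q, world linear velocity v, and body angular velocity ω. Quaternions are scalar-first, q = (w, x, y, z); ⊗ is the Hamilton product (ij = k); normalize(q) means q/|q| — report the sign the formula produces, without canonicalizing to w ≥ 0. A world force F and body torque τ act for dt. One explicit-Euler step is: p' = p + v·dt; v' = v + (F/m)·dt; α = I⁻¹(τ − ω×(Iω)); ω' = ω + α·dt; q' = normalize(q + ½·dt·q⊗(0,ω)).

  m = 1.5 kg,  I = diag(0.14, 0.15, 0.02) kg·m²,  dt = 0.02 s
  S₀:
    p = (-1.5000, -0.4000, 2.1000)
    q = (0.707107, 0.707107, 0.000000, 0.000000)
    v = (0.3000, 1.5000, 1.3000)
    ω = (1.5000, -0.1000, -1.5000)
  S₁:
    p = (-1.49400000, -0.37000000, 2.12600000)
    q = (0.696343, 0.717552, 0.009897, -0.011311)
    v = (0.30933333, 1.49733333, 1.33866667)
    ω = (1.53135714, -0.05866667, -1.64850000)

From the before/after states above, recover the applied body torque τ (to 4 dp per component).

τ = (0.2000, 0.0400, -0.1500)

rate change Δω = (0.03135714, 0.04133333, -0.14850000)
gyro term ω₀×Iω₀ = (-0.0195, -0.2700, -0.0015)
τ = I·(Δω/dt) + ω₀×(Iω₀) = (0.2000, 0.0400, -0.1500)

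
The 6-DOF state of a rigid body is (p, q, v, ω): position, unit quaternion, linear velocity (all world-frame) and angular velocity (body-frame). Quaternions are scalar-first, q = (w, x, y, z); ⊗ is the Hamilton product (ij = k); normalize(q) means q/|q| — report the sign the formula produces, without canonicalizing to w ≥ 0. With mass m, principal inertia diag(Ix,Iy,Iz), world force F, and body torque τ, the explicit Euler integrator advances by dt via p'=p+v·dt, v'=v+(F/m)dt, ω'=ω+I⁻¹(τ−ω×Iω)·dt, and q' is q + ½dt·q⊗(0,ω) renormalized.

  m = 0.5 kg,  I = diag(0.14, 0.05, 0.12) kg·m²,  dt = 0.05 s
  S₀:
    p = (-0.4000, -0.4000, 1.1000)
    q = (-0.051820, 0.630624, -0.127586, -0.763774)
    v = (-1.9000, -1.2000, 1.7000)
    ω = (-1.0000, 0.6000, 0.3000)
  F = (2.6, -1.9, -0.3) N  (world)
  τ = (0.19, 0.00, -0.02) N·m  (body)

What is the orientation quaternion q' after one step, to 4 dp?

Hamilton product q⊗(0,ω) = (0.9363078, 0.4718086, 0.5434948, 0.2352424)
updated quaternion q' = (-0.0284, 0.6421, -0.1139, -0.7575)

q' = (-0.0284, 0.6421, -0.1139, -0.7575)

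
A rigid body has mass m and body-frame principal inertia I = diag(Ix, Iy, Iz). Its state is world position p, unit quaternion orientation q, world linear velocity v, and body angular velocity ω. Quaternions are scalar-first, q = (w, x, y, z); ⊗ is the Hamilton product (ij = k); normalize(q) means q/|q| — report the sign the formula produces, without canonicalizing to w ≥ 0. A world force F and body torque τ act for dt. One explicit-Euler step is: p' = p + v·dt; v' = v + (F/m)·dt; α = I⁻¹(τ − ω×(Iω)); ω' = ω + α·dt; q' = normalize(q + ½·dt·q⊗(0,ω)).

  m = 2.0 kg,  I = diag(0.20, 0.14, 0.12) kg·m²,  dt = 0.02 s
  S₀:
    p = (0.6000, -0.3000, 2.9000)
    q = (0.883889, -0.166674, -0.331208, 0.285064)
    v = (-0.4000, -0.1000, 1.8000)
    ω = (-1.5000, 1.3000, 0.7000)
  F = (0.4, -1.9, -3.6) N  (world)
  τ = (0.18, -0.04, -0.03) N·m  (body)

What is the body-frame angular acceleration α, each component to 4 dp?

precession coupling ω×(Iω) = (-0.0182, -0.0840, 0.1170)
(τ − ω×Iω)/I = (0.9910, 0.3143, -1.2250)

α = (0.9910, 0.3143, -1.2250)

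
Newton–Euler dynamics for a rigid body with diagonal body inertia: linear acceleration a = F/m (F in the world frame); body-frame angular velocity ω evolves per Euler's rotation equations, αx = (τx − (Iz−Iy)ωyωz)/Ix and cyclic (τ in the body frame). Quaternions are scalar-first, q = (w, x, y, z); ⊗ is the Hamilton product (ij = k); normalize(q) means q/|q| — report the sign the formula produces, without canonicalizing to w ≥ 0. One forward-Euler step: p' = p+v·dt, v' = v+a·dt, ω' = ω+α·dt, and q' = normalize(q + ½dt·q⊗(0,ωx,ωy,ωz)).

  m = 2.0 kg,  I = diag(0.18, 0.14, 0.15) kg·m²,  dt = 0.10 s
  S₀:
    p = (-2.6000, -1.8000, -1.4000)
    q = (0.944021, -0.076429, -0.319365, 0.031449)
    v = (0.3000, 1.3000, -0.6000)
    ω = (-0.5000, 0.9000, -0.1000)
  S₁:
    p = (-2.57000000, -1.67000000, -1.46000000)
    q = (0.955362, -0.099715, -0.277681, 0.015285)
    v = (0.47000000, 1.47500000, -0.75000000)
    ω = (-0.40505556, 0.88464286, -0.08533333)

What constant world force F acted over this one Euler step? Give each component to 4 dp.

Δv = v₁−v₀ = (0.17000000, 0.17500000, -0.15000000)
F = m·Δv/dt = (3.4000, 3.5000, -3.0000)

F = (3.4000, 3.5000, -3.0000)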